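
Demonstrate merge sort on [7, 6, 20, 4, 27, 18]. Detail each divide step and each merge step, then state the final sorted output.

Merge sort trace:

Split: [7, 6, 20, 4, 27, 18] -> [7, 6, 20] and [4, 27, 18]
  Split: [7, 6, 20] -> [7] and [6, 20]
    Split: [6, 20] -> [6] and [20]
    Merge: [6] + [20] -> [6, 20]
  Merge: [7] + [6, 20] -> [6, 7, 20]
  Split: [4, 27, 18] -> [4] and [27, 18]
    Split: [27, 18] -> [27] and [18]
    Merge: [27] + [18] -> [18, 27]
  Merge: [4] + [18, 27] -> [4, 18, 27]
Merge: [6, 7, 20] + [4, 18, 27] -> [4, 6, 7, 18, 20, 27]

Final sorted array: [4, 6, 7, 18, 20, 27]

The merge sort proceeds by recursively splitting the array and merging sorted halves.
After all merges, the sorted array is [4, 6, 7, 18, 20, 27].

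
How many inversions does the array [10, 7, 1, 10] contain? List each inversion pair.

Finding inversions in [10, 7, 1, 10]:

(0, 1): arr[0]=10 > arr[1]=7
(0, 2): arr[0]=10 > arr[2]=1
(1, 2): arr[1]=7 > arr[2]=1

Total inversions: 3

The array has 3 inversion(s): (0,1), (0,2), (1,2). Each pair (i,j) satisfies i < j and arr[i] > arr[j].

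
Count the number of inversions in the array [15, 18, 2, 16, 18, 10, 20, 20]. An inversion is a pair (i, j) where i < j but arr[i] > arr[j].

Finding inversions in [15, 18, 2, 16, 18, 10, 20, 20]:

(0, 2): arr[0]=15 > arr[2]=2
(0, 5): arr[0]=15 > arr[5]=10
(1, 2): arr[1]=18 > arr[2]=2
(1, 3): arr[1]=18 > arr[3]=16
(1, 5): arr[1]=18 > arr[5]=10
(3, 5): arr[3]=16 > arr[5]=10
(4, 5): arr[4]=18 > arr[5]=10

Total inversions: 7

The array has 7 inversion(s): (0,2), (0,5), (1,2), (1,3), (1,5), (3,5), (4,5). Each pair (i,j) satisfies i < j and arr[i] > arr[j].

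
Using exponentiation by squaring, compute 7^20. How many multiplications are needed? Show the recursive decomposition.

Computing 7^20 by squaring (build up from 7^1; each line after the first costs one multiplication):

7^1 = 7
7^2 = (7^1)^2 = 7^2 = 49
7^4 = (7^2)^2 = 49^2 = 2401
7^5 = 7 * 7^4 = 7 * 2401 = 16807
7^10 = (7^5)^2 = 16807^2 = 282475249
7^20 = (7^10)^2 = 282475249^2 = 79792266297612001

Result: 79792266297612001
Multiplications needed: 5 (5 lines after 7^1)

7^20 = 79792266297612001. Using exponentiation by squaring, this requires 5 multiplications. The key idea: if the exponent is even, square the half-power; if odd, multiply by the base once.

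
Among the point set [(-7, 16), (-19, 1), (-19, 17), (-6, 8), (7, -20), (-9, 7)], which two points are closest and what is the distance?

Computing all pairwise distances among 6 points:

d((-7, 16), (-19, 1)) = 19.2094
d((-7, 16), (-19, 17)) = 12.0416
d((-7, 16), (-6, 8)) = 8.0623
d((-7, 16), (7, -20)) = 38.6264
d((-7, 16), (-9, 7)) = 9.2195
d((-19, 1), (-19, 17)) = 16.0
d((-19, 1), (-6, 8)) = 14.7648
d((-19, 1), (7, -20)) = 33.4215
d((-19, 1), (-9, 7)) = 11.6619
d((-19, 17), (-6, 8)) = 15.8114
d((-19, 17), (7, -20)) = 45.2217
d((-19, 17), (-9, 7)) = 14.1421
d((-6, 8), (7, -20)) = 30.8707
d((-6, 8), (-9, 7)) = 3.1623 <-- minimum
d((7, -20), (-9, 7)) = 31.3847

Closest pair: (-6, 8) and (-9, 7) with distance 3.1623

The closest pair is (-6, 8) and (-9, 7) with Euclidean distance 3.1623. For 6 points, brute-force pairwise comparison is shown above. For large n, the divide-and-conquer algorithm (sort by x, recurse on halves, check the dividing strip) achieves O(n log n).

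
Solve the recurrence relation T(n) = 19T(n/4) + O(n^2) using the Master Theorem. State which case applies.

Master Theorem for T(n) = 19T(n/4) + O(n^2):

a = 19, b = 4, c = 2
log_b(a) = log_4(19) = 2.1240

Case 1: c = 2 < log_4(19) = 2.1240
T(n) = O(n^(log_4 19))

For T(n) = 19T(n/4) + O(n^2): log_4(19) = 2.1240. This is Case 1 of the Master Theorem (c < log_b(a), work dominated by leaves), giving O(n^(log_4 19)).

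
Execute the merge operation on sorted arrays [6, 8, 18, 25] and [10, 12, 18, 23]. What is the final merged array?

Merging process:

Compare 6 vs 10: take 6 from left. Merged: [6]
Compare 8 vs 10: take 8 from left. Merged: [6, 8]
Compare 18 vs 10: take 10 from right. Merged: [6, 8, 10]
Compare 18 vs 12: take 12 from right. Merged: [6, 8, 10, 12]
Compare 18 vs 18: take 18 from left. Merged: [6, 8, 10, 12, 18]
Compare 25 vs 18: take 18 from right. Merged: [6, 8, 10, 12, 18, 18]
Compare 25 vs 23: take 23 from right. Merged: [6, 8, 10, 12, 18, 18, 23]
Append remaining from left: [25]. Merged: [6, 8, 10, 12, 18, 18, 23, 25]

Final merged array: [6, 8, 10, 12, 18, 18, 23, 25]
Total comparisons: 7

The merged array is [6, 8, 10, 12, 18, 18, 23, 25], requiring 7 comparisons. The merge step runs in O(n) time where n is the total number of elements.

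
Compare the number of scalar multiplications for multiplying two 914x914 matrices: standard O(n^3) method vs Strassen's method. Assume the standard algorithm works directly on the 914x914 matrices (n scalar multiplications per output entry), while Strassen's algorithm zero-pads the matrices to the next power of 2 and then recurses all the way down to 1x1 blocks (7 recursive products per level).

Matrix multiplication for 914x914 matrices:

Strassen's algorithm requires power-of-2 dimensions. Pad 914x914 to 1024x1024 (next power of 2).

Standard algorithm: 914^3 = 763551944 multiplications
Strassen's algorithm: 7^(log2(1024)) = 7^10 = 282475249 multiplications
Savings: 763551944 - 282475249 = 481076695 multiplications

Standard: 763551944 multiplications (914^3). Strassen: 282475249 multiplications (7^10, after padding to 1024x1024). Strassen reduces 8 recursive multiplications to 7 at each level.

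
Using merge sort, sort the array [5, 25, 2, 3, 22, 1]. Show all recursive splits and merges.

Merge sort trace:

Split: [5, 25, 2, 3, 22, 1] -> [5, 25, 2] and [3, 22, 1]
  Split: [5, 25, 2] -> [5] and [25, 2]
    Split: [25, 2] -> [25] and [2]
    Merge: [25] + [2] -> [2, 25]
  Merge: [5] + [2, 25] -> [2, 5, 25]
  Split: [3, 22, 1] -> [3] and [22, 1]
    Split: [22, 1] -> [22] and [1]
    Merge: [22] + [1] -> [1, 22]
  Merge: [3] + [1, 22] -> [1, 3, 22]
Merge: [2, 5, 25] + [1, 3, 22] -> [1, 2, 3, 5, 22, 25]

Final sorted array: [1, 2, 3, 5, 22, 25]

The merge sort proceeds by recursively splitting the array and merging sorted halves.
After all merges, the sorted array is [1, 2, 3, 5, 22, 25].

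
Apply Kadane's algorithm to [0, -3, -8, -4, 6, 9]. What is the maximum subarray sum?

Using Kadane's algorithm on [0, -3, -8, -4, 6, 9]:

Scanning through the array:
Position 1 (value -3): max_ending_here = -3, max_so_far = 0
Position 2 (value -8): max_ending_here = -8, max_so_far = 0
Position 3 (value -4): max_ending_here = -4, max_so_far = 0
Position 4 (value 6): max_ending_here = 6, max_so_far = 6
Position 5 (value 9): max_ending_here = 15, max_so_far = 15

Maximum subarray: [6, 9]
Maximum sum: 15

The maximum subarray is [6, 9] with sum 15. This subarray runs from index 4 to index 5.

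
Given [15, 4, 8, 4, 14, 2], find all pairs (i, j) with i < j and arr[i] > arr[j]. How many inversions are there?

Finding inversions in [15, 4, 8, 4, 14, 2]:

(0, 1): arr[0]=15 > arr[1]=4
(0, 2): arr[0]=15 > arr[2]=8
(0, 3): arr[0]=15 > arr[3]=4
(0, 4): arr[0]=15 > arr[4]=14
(0, 5): arr[0]=15 > arr[5]=2
(1, 5): arr[1]=4 > arr[5]=2
(2, 3): arr[2]=8 > arr[3]=4
(2, 5): arr[2]=8 > arr[5]=2
(3, 5): arr[3]=4 > arr[5]=2
(4, 5): arr[4]=14 > arr[5]=2

Total inversions: 10

The array has 10 inversion(s): (0,1), (0,2), (0,3), (0,4), (0,5), (1,5), (2,3), (2,5), (3,5), (4,5). Each pair (i,j) satisfies i < j and arr[i] > arr[j].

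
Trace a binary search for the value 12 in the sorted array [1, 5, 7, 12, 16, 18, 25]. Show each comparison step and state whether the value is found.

Binary search for 12 in [1, 5, 7, 12, 16, 18, 25]:

lo=0, hi=6, mid=3, arr[mid]=12 -> Found target at index 3!

Binary search finds 12 at index 3 after 1 comparisons. The search repeatedly halves the search space by comparing with the middle element.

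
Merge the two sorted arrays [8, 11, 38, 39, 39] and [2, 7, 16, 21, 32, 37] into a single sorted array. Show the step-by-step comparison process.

Merging process:

Compare 8 vs 2: take 2 from right. Merged: [2]
Compare 8 vs 7: take 7 from right. Merged: [2, 7]
Compare 8 vs 16: take 8 from left. Merged: [2, 7, 8]
Compare 11 vs 16: take 11 from left. Merged: [2, 7, 8, 11]
Compare 38 vs 16: take 16 from right. Merged: [2, 7, 8, 11, 16]
Compare 38 vs 21: take 21 from right. Merged: [2, 7, 8, 11, 16, 21]
Compare 38 vs 32: take 32 from right. Merged: [2, 7, 8, 11, 16, 21, 32]
Compare 38 vs 37: take 37 from right. Merged: [2, 7, 8, 11, 16, 21, 32, 37]
Append remaining from left: [38, 39, 39]. Merged: [2, 7, 8, 11, 16, 21, 32, 37, 38, 39, 39]

Final merged array: [2, 7, 8, 11, 16, 21, 32, 37, 38, 39, 39]
Total comparisons: 8

The merged array is [2, 7, 8, 11, 16, 21, 32, 37, 38, 39, 39], requiring 8 comparisons. The merge step runs in O(n) time where n is the total number of elements.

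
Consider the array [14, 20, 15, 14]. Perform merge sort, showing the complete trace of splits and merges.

Merge sort trace:

Split: [14, 20, 15, 14] -> [14, 20] and [15, 14]
  Split: [14, 20] -> [14] and [20]
  Merge: [14] + [20] -> [14, 20]
  Split: [15, 14] -> [15] and [14]
  Merge: [15] + [14] -> [14, 15]
Merge: [14, 20] + [14, 15] -> [14, 14, 15, 20]

Final sorted array: [14, 14, 15, 20]

The merge sort proceeds by recursively splitting the array and merging sorted halves.
After all merges, the sorted array is [14, 14, 15, 20].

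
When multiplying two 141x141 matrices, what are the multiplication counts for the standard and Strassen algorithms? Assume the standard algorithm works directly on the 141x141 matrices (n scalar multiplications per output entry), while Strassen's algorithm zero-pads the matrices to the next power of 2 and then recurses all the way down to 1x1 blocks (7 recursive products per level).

Matrix multiplication for 141x141 matrices:

Strassen's algorithm requires power-of-2 dimensions. Pad 141x141 to 256x256 (next power of 2).

Standard algorithm: 141^3 = 2803221 multiplications
Strassen's algorithm: 7^(log2(256)) = 7^8 = 5764801 multiplications
Difference: 2803221 - 5764801 = -2961580 (Strassen uses MORE here due to padding overhead — for small or just-over-power-of-2 n, padding can outweigh the per-level savings)

Standard: 2803221 multiplications (141^3). Strassen: 5764801 multiplications (7^8, after padding to 256x256). Strassen reduces 8 recursive multiplications to 7 at each level.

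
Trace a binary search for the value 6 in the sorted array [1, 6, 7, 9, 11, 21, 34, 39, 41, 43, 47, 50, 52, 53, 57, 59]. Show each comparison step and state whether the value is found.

Binary search for 6 in [1, 6, 7, 9, 11, 21, 34, 39, 41, 43, 47, 50, 52, 53, 57, 59]:

lo=0, hi=15, mid=7, arr[mid]=39 -> 39 > 6, search left half
lo=0, hi=6, mid=3, arr[mid]=9 -> 9 > 6, search left half
lo=0, hi=2, mid=1, arr[mid]=6 -> Found target at index 1!

Binary search finds 6 at index 1 after 3 comparisons. The search repeatedly halves the search space by comparing with the middle element.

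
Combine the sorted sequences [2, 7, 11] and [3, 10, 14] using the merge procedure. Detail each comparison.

Merging process:

Compare 2 vs 3: take 2 from left. Merged: [2]
Compare 7 vs 3: take 3 from right. Merged: [2, 3]
Compare 7 vs 10: take 7 from left. Merged: [2, 3, 7]
Compare 11 vs 10: take 10 from right. Merged: [2, 3, 7, 10]
Compare 11 vs 14: take 11 from left. Merged: [2, 3, 7, 10, 11]
Append remaining from right: [14]. Merged: [2, 3, 7, 10, 11, 14]

Final merged array: [2, 3, 7, 10, 11, 14]
Total comparisons: 5

The merged array is [2, 3, 7, 10, 11, 14], requiring 5 comparisons. The merge step runs in O(n) time where n is the total number of elements.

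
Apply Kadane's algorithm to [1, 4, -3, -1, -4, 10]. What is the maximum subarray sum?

Using Kadane's algorithm on [1, 4, -3, -1, -4, 10]:

Scanning through the array:
Position 1 (value 4): max_ending_here = 5, max_so_far = 5
Position 2 (value -3): max_ending_here = 2, max_so_far = 5
Position 3 (value -1): max_ending_here = 1, max_so_far = 5
Position 4 (value -4): max_ending_here = -3, max_so_far = 5
Position 5 (value 10): max_ending_here = 10, max_so_far = 10

Maximum subarray: [10]
Maximum sum: 10

The maximum subarray is [10] with sum 10. This subarray runs from index 5 to index 5.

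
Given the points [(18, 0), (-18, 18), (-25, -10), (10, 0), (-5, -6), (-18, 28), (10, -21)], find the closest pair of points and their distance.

Computing all pairwise distances among 7 points:

d((18, 0), (-18, 18)) = 40.2492
d((18, 0), (-25, -10)) = 44.1475
d((18, 0), (10, 0)) = 8.0 <-- minimum
d((18, 0), (-5, -6)) = 23.7697
d((18, 0), (-18, 28)) = 45.607
d((18, 0), (10, -21)) = 22.4722
d((-18, 18), (-25, -10)) = 28.8617
d((-18, 18), (10, 0)) = 33.2866
d((-18, 18), (-5, -6)) = 27.2947
d((-18, 18), (-18, 28)) = 10.0
d((-18, 18), (10, -21)) = 48.0104
d((-25, -10), (10, 0)) = 36.4005
d((-25, -10), (-5, -6)) = 20.3961
d((-25, -10), (-18, 28)) = 38.6394
d((-25, -10), (10, -21)) = 36.6879
d((10, 0), (-5, -6)) = 16.1555
d((10, 0), (-18, 28)) = 39.598
d((10, 0), (10, -21)) = 21.0
d((-5, -6), (-18, 28)) = 36.4005
d((-5, -6), (10, -21)) = 21.2132
d((-18, 28), (10, -21)) = 56.4358

Closest pair: (18, 0) and (10, 0) with distance 8.0

The closest pair is (18, 0) and (10, 0) with Euclidean distance 8.0. For 7 points, brute-force pairwise comparison is shown above. For large n, the divide-and-conquer algorithm (sort by x, recurse on halves, check the dividing strip) achieves O(n log n).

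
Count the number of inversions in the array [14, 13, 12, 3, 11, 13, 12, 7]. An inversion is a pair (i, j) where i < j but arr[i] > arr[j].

Finding inversions in [14, 13, 12, 3, 11, 13, 12, 7]:

(0, 1): arr[0]=14 > arr[1]=13
(0, 2): arr[0]=14 > arr[2]=12
(0, 3): arr[0]=14 > arr[3]=3
(0, 4): arr[0]=14 > arr[4]=11
(0, 5): arr[0]=14 > arr[5]=13
(0, 6): arr[0]=14 > arr[6]=12
(0, 7): arr[0]=14 > arr[7]=7
(1, 2): arr[1]=13 > arr[2]=12
(1, 3): arr[1]=13 > arr[3]=3
(1, 4): arr[1]=13 > arr[4]=11
(1, 6): arr[1]=13 > arr[6]=12
(1, 7): arr[1]=13 > arr[7]=7
(2, 3): arr[2]=12 > arr[3]=3
(2, 4): arr[2]=12 > arr[4]=11
(2, 7): arr[2]=12 > arr[7]=7
(4, 7): arr[4]=11 > arr[7]=7
(5, 6): arr[5]=13 > arr[6]=12
(5, 7): arr[5]=13 > arr[7]=7
(6, 7): arr[6]=12 > arr[7]=7

Total inversions: 19

The array has 19 inversion(s): (0,1), (0,2), (0,3), (0,4), (0,5), (0,6), (0,7), (1,2), (1,3), (1,4), (1,6), (1,7), (2,3), (2,4), (2,7), (4,7), (5,6), (5,7), (6,7). Each pair (i,j) satisfies i < j and arr[i] > arr[j].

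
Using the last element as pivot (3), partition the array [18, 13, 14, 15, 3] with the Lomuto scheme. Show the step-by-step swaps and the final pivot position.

Lomuto partition with pivot = 3:

Initial array: [18, 13, 14, 15, 3]

arr[0]=18 > 3: no swap
arr[1]=13 > 3: no swap
arr[2]=14 > 3: no swap
arr[3]=15 > 3: no swap

Place pivot at position 0: [3, 13, 14, 15, 18]
Pivot position: 0

After partitioning with pivot 3, the array becomes [3, 13, 14, 15, 18]. The pivot is placed at index 0. All elements to the left of the pivot are <= 3, and all elements to the right are > 3.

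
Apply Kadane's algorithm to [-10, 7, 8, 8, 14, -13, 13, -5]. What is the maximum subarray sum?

Using Kadane's algorithm on [-10, 7, 8, 8, 14, -13, 13, -5]:

Scanning through the array:
Position 1 (value 7): max_ending_here = 7, max_so_far = 7
Position 2 (value 8): max_ending_here = 15, max_so_far = 15
Position 3 (value 8): max_ending_here = 23, max_so_far = 23
Position 4 (value 14): max_ending_here = 37, max_so_far = 37
Position 5 (value -13): max_ending_here = 24, max_so_far = 37
Position 6 (value 13): max_ending_here = 37, max_so_far = 37
Position 7 (value -5): max_ending_here = 32, max_so_far = 37

Maximum subarray: [7, 8, 8, 14]
Maximum sum: 37

The maximum subarray is [7, 8, 8, 14] with sum 37. This subarray runs from index 1 to index 4.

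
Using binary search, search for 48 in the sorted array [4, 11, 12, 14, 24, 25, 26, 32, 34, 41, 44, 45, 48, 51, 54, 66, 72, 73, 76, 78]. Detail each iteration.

Binary search for 48 in [4, 11, 12, 14, 24, 25, 26, 32, 34, 41, 44, 45, 48, 51, 54, 66, 72, 73, 76, 78]:

lo=0, hi=19, mid=9, arr[mid]=41 -> 41 < 48, search right half
lo=10, hi=19, mid=14, arr[mid]=54 -> 54 > 48, search left half
lo=10, hi=13, mid=11, arr[mid]=45 -> 45 < 48, search right half
lo=12, hi=13, mid=12, arr[mid]=48 -> Found target at index 12!

Binary search finds 48 at index 12 after 4 comparisons. The search repeatedly halves the search space by comparing with the middle element.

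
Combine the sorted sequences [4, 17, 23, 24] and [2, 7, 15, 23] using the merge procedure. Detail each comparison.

Merging process:

Compare 4 vs 2: take 2 from right. Merged: [2]
Compare 4 vs 7: take 4 from left. Merged: [2, 4]
Compare 17 vs 7: take 7 from right. Merged: [2, 4, 7]
Compare 17 vs 15: take 15 from right. Merged: [2, 4, 7, 15]
Compare 17 vs 23: take 17 from left. Merged: [2, 4, 7, 15, 17]
Compare 23 vs 23: take 23 from left. Merged: [2, 4, 7, 15, 17, 23]
Compare 24 vs 23: take 23 from right. Merged: [2, 4, 7, 15, 17, 23, 23]
Append remaining from left: [24]. Merged: [2, 4, 7, 15, 17, 23, 23, 24]

Final merged array: [2, 4, 7, 15, 17, 23, 23, 24]
Total comparisons: 7

The merged array is [2, 4, 7, 15, 17, 23, 23, 24], requiring 7 comparisons. The merge step runs in O(n) time where n is the total number of elements.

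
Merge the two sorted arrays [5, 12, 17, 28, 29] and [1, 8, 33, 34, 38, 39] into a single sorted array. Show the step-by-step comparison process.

Merging process:

Compare 5 vs 1: take 1 from right. Merged: [1]
Compare 5 vs 8: take 5 from left. Merged: [1, 5]
Compare 12 vs 8: take 8 from right. Merged: [1, 5, 8]
Compare 12 vs 33: take 12 from left. Merged: [1, 5, 8, 12]
Compare 17 vs 33: take 17 from left. Merged: [1, 5, 8, 12, 17]
Compare 28 vs 33: take 28 from left. Merged: [1, 5, 8, 12, 17, 28]
Compare 29 vs 33: take 29 from left. Merged: [1, 5, 8, 12, 17, 28, 29]
Append remaining from right: [33, 34, 38, 39]. Merged: [1, 5, 8, 12, 17, 28, 29, 33, 34, 38, 39]

Final merged array: [1, 5, 8, 12, 17, 28, 29, 33, 34, 38, 39]
Total comparisons: 7

The merged array is [1, 5, 8, 12, 17, 28, 29, 33, 34, 38, 39], requiring 7 comparisons. The merge step runs in O(n) time where n is the total number of elements.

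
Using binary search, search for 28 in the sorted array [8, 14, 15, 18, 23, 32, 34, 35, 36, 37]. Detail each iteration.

Binary search for 28 in [8, 14, 15, 18, 23, 32, 34, 35, 36, 37]:

lo=0, hi=9, mid=4, arr[mid]=23 -> 23 < 28, search right half
lo=5, hi=9, mid=7, arr[mid]=35 -> 35 > 28, search left half
lo=5, hi=6, mid=5, arr[mid]=32 -> 32 > 28, search left half
lo=5 > hi=4, target 28 not found

Binary search determines that 28 is not in the array after 3 comparisons. The search space was exhausted without finding the target.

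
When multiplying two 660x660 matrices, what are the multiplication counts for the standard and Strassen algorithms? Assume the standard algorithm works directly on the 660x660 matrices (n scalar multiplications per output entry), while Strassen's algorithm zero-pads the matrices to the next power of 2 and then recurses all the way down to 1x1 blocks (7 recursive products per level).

Matrix multiplication for 660x660 matrices:

Strassen's algorithm requires power-of-2 dimensions. Pad 660x660 to 1024x1024 (next power of 2).

Standard algorithm: 660^3 = 287496000 multiplications
Strassen's algorithm: 7^(log2(1024)) = 7^10 = 282475249 multiplications
Savings: 287496000 - 282475249 = 5020751 multiplications

Standard: 287496000 multiplications (660^3). Strassen: 282475249 multiplications (7^10, after padding to 1024x1024). Strassen reduces 8 recursive multiplications to 7 at each level.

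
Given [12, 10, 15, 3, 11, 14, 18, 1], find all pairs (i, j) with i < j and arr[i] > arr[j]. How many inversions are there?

Finding inversions in [12, 10, 15, 3, 11, 14, 18, 1]:

(0, 1): arr[0]=12 > arr[1]=10
(0, 3): arr[0]=12 > arr[3]=3
(0, 4): arr[0]=12 > arr[4]=11
(0, 7): arr[0]=12 > arr[7]=1
(1, 3): arr[1]=10 > arr[3]=3
(1, 7): arr[1]=10 > arr[7]=1
(2, 3): arr[2]=15 > arr[3]=3
(2, 4): arr[2]=15 > arr[4]=11
(2, 5): arr[2]=15 > arr[5]=14
(2, 7): arr[2]=15 > arr[7]=1
(3, 7): arr[3]=3 > arr[7]=1
(4, 7): arr[4]=11 > arr[7]=1
(5, 7): arr[5]=14 > arr[7]=1
(6, 7): arr[6]=18 > arr[7]=1

Total inversions: 14

The array has 14 inversion(s): (0,1), (0,3), (0,4), (0,7), (1,3), (1,7), (2,3), (2,4), (2,5), (2,7), (3,7), (4,7), (5,7), (6,7). Each pair (i,j) satisfies i < j and arr[i] > arr[j].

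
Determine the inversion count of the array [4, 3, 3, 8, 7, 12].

Finding inversions in [4, 3, 3, 8, 7, 12]:

(0, 1): arr[0]=4 > arr[1]=3
(0, 2): arr[0]=4 > arr[2]=3
(3, 4): arr[3]=8 > arr[4]=7

Total inversions: 3

The array has 3 inversion(s): (0,1), (0,2), (3,4). Each pair (i,j) satisfies i < j and arr[i] > arr[j].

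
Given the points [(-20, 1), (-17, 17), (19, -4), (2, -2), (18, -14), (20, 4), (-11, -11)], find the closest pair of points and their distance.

Computing all pairwise distances among 7 points:

d((-20, 1), (-17, 17)) = 16.2788
d((-20, 1), (19, -4)) = 39.3192
d((-20, 1), (2, -2)) = 22.2036
d((-20, 1), (18, -14)) = 40.8534
d((-20, 1), (20, 4)) = 40.1123
d((-20, 1), (-11, -11)) = 15.0
d((-17, 17), (19, -4)) = 41.6773
d((-17, 17), (2, -2)) = 26.8701
d((-17, 17), (18, -14)) = 46.7547
d((-17, 17), (20, 4)) = 39.2173
d((-17, 17), (-11, -11)) = 28.6356
d((19, -4), (2, -2)) = 17.1172
d((19, -4), (18, -14)) = 10.0499
d((19, -4), (20, 4)) = 8.0623 <-- minimum
d((19, -4), (-11, -11)) = 30.8058
d((2, -2), (18, -14)) = 20.0
d((2, -2), (20, 4)) = 18.9737
d((2, -2), (-11, -11)) = 15.8114
d((18, -14), (20, 4)) = 18.1108
d((18, -14), (-11, -11)) = 29.1548
d((20, 4), (-11, -11)) = 34.4384

Closest pair: (19, -4) and (20, 4) with distance 8.0623

The closest pair is (19, -4) and (20, 4) with Euclidean distance 8.0623. For 7 points, brute-force pairwise comparison is shown above. For large n, the divide-and-conquer algorithm (sort by x, recurse on halves, check the dividing strip) achieves O(n log n).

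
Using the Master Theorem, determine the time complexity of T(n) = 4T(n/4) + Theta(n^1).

Master Theorem for T(n) = 4T(n/4) + O(n^1):

a = 4, b = 4, c = 1
log_b(a) = log_4(4) = 1.0000

Case 2: c = 1 = log_4(4) = 1.0000
T(n) = O(n^1 log n) = O(n log n)

For T(n) = 4T(n/4) + O(n^1): log_4(4) = 1.0000. This is Case 2 of the Master Theorem (c = log_b(a), equal work at all levels), giving O(n log n).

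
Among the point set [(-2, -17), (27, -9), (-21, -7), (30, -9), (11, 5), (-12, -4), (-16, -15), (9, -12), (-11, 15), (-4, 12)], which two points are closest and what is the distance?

Computing all pairwise distances among 10 points:

d((-2, -17), (27, -9)) = 30.0832
d((-2, -17), (-21, -7)) = 21.4709
d((-2, -17), (30, -9)) = 32.9848
d((-2, -17), (11, 5)) = 25.5539
d((-2, -17), (-12, -4)) = 16.4012
d((-2, -17), (-16, -15)) = 14.1421
d((-2, -17), (9, -12)) = 12.083
d((-2, -17), (-11, 15)) = 33.2415
d((-2, -17), (-4, 12)) = 29.0689
d((27, -9), (-21, -7)) = 48.0416
d((27, -9), (30, -9)) = 3.0 <-- minimum
d((27, -9), (11, 5)) = 21.2603
d((27, -9), (-12, -4)) = 39.3192
d((27, -9), (-16, -15)) = 43.4166
d((27, -9), (9, -12)) = 18.2483
d((27, -9), (-11, 15)) = 44.9444
d((27, -9), (-4, 12)) = 37.4433
d((-21, -7), (30, -9)) = 51.0392
d((-21, -7), (11, 5)) = 34.176
d((-21, -7), (-12, -4)) = 9.4868
d((-21, -7), (-16, -15)) = 9.434
d((-21, -7), (9, -12)) = 30.4138
d((-21, -7), (-11, 15)) = 24.1661
d((-21, -7), (-4, 12)) = 25.4951
d((30, -9), (11, 5)) = 23.6008
d((30, -9), (-12, -4)) = 42.2966
d((30, -9), (-16, -15)) = 46.3897
d((30, -9), (9, -12)) = 21.2132
d((30, -9), (-11, 15)) = 47.5079
d((30, -9), (-4, 12)) = 39.9625
d((11, 5), (-12, -4)) = 24.6982
d((11, 5), (-16, -15)) = 33.6006
d((11, 5), (9, -12)) = 17.1172
d((11, 5), (-11, 15)) = 24.1661
d((11, 5), (-4, 12)) = 16.5529
d((-12, -4), (-16, -15)) = 11.7047
d((-12, -4), (9, -12)) = 22.4722
d((-12, -4), (-11, 15)) = 19.0263
d((-12, -4), (-4, 12)) = 17.8885
d((-16, -15), (9, -12)) = 25.1794
d((-16, -15), (-11, 15)) = 30.4138
d((-16, -15), (-4, 12)) = 29.5466
d((9, -12), (-11, 15)) = 33.6006
d((9, -12), (-4, 12)) = 27.2947
d((-11, 15), (-4, 12)) = 7.6158

Closest pair: (27, -9) and (30, -9) with distance 3.0

The closest pair is (27, -9) and (30, -9) with Euclidean distance 3.0. For 10 points, brute-force pairwise comparison is shown above. For large n, the divide-and-conquer algorithm (sort by x, recurse on halves, check the dividing strip) achieves O(n log n).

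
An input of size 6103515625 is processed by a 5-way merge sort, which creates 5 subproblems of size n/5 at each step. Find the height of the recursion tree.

For divide and conquer with division factor 5:

Problem sizes at each level:
Level 0: 6103515625
Level 1: 1220703125
Level 2: 244140625
Level 3: 48828125
Level 4: 9765625
Level 5: 1953125
Level 6: 390625
Level 7: 78125
Level 8: 15625
Level 9: 3125
Level 10: 625
Level 11: 125
Level 12: 25
Level 13: 5
Level 14: 1

The root is level 0 and the size-1 base case is level 14 (the tree spans levels 0 through 14, i.e. 15 levels counting the root), so the depth is the number of divisions: log_5(6103515625) = 14

The recursion tree depth is log_5(6103515625) = 14. At each level, the problem size is divided by 5, so it takes 14 divisions to reduce to a base case of size 1. The algorithm makes 5 recursive calls at each level.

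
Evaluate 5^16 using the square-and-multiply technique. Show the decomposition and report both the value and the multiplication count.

Computing 5^16 by squaring (build up from 5^1; each line after the first costs one multiplication):

5^1 = 5
5^2 = (5^1)^2 = 5^2 = 25
5^4 = (5^2)^2 = 25^2 = 625
5^8 = (5^4)^2 = 625^2 = 390625
5^16 = (5^8)^2 = 390625^2 = 152587890625

Result: 152587890625
Multiplications needed: 4 (4 lines after 5^1)

5^16 = 152587890625. Using exponentiation by squaring, this requires 4 multiplications. The key idea: if the exponent is even, square the half-power; if odd, multiply by the base once.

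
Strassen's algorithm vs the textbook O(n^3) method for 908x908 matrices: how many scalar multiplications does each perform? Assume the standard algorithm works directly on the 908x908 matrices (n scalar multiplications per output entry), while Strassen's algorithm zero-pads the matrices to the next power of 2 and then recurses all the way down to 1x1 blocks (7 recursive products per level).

Matrix multiplication for 908x908 matrices:

Strassen's algorithm requires power-of-2 dimensions. Pad 908x908 to 1024x1024 (next power of 2).

Standard algorithm: 908^3 = 748613312 multiplications
Strassen's algorithm: 7^(log2(1024)) = 7^10 = 282475249 multiplications
Savings: 748613312 - 282475249 = 466138063 multiplications

Standard: 748613312 multiplications (908^3). Strassen: 282475249 multiplications (7^10, after padding to 1024x1024). Strassen reduces 8 recursive multiplications to 7 at each level.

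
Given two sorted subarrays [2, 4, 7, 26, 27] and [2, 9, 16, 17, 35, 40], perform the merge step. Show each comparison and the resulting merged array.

Merging process:

Compare 2 vs 2: take 2 from left. Merged: [2]
Compare 4 vs 2: take 2 from right. Merged: [2, 2]
Compare 4 vs 9: take 4 from left. Merged: [2, 2, 4]
Compare 7 vs 9: take 7 from left. Merged: [2, 2, 4, 7]
Compare 26 vs 9: take 9 from right. Merged: [2, 2, 4, 7, 9]
Compare 26 vs 16: take 16 from right. Merged: [2, 2, 4, 7, 9, 16]
Compare 26 vs 17: take 17 from right. Merged: [2, 2, 4, 7, 9, 16, 17]
Compare 26 vs 35: take 26 from left. Merged: [2, 2, 4, 7, 9, 16, 17, 26]
Compare 27 vs 35: take 27 from left. Merged: [2, 2, 4, 7, 9, 16, 17, 26, 27]
Append remaining from right: [35, 40]. Merged: [2, 2, 4, 7, 9, 16, 17, 26, 27, 35, 40]

Final merged array: [2, 2, 4, 7, 9, 16, 17, 26, 27, 35, 40]
Total comparisons: 9

The merged array is [2, 2, 4, 7, 9, 16, 17, 26, 27, 35, 40], requiring 9 comparisons. The merge step runs in O(n) time where n is the total number of elements.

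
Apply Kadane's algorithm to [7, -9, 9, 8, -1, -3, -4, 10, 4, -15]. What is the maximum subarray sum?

Using Kadane's algorithm on [7, -9, 9, 8, -1, -3, -4, 10, 4, -15]:

Scanning through the array:
Position 1 (value -9): max_ending_here = -2, max_so_far = 7
Position 2 (value 9): max_ending_here = 9, max_so_far = 9
Position 3 (value 8): max_ending_here = 17, max_so_far = 17
Position 4 (value -1): max_ending_here = 16, max_so_far = 17
Position 5 (value -3): max_ending_here = 13, max_so_far = 17
Position 6 (value -4): max_ending_here = 9, max_so_far = 17
Position 7 (value 10): max_ending_here = 19, max_so_far = 19
Position 8 (value 4): max_ending_here = 23, max_so_far = 23
Position 9 (value -15): max_ending_here = 8, max_so_far = 23

Maximum subarray: [9, 8, -1, -3, -4, 10, 4]
Maximum sum: 23

The maximum subarray is [9, 8, -1, -3, -4, 10, 4] with sum 23. This subarray runs from index 2 to index 8.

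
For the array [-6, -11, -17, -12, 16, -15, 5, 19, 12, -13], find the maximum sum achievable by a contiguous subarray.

Using Kadane's algorithm on [-6, -11, -17, -12, 16, -15, 5, 19, 12, -13]:

Scanning through the array:
Position 1 (value -11): max_ending_here = -11, max_so_far = -6
Position 2 (value -17): max_ending_here = -17, max_so_far = -6
Position 3 (value -12): max_ending_here = -12, max_so_far = -6
Position 4 (value 16): max_ending_here = 16, max_so_far = 16
Position 5 (value -15): max_ending_here = 1, max_so_far = 16
Position 6 (value 5): max_ending_here = 6, max_so_far = 16
Position 7 (value 19): max_ending_here = 25, max_so_far = 25
Position 8 (value 12): max_ending_here = 37, max_so_far = 37
Position 9 (value -13): max_ending_here = 24, max_so_far = 37

Maximum subarray: [16, -15, 5, 19, 12]
Maximum sum: 37

The maximum subarray is [16, -15, 5, 19, 12] with sum 37. This subarray runs from index 4 to index 8.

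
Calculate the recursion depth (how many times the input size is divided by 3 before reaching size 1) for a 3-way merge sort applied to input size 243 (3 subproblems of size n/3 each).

For divide and conquer with division factor 3:

Problem sizes at each level:
Level 0: 243
Level 1: 81
Level 2: 27
Level 3: 9
Level 4: 3
Level 5: 1

The root is level 0 and the size-1 base case is level 5 (the tree spans levels 0 through 5, i.e. 6 levels counting the root), so the depth is the number of divisions: log_3(243) = 5

The recursion tree depth is log_3(243) = 5. At each level, the problem size is divided by 3, so it takes 5 divisions to reduce to a base case of size 1. The algorithm makes 3 recursive calls at each level.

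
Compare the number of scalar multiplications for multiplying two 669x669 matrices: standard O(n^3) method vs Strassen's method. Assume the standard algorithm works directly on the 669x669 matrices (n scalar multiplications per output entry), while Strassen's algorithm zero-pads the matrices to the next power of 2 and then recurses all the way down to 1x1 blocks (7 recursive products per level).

Matrix multiplication for 669x669 matrices:

Strassen's algorithm requires power-of-2 dimensions. Pad 669x669 to 1024x1024 (next power of 2).

Standard algorithm: 669^3 = 299418309 multiplications
Strassen's algorithm: 7^(log2(1024)) = 7^10 = 282475249 multiplications
Savings: 299418309 - 282475249 = 16943060 multiplications

Standard: 299418309 multiplications (669^3). Strassen: 282475249 multiplications (7^10, after padding to 1024x1024). Strassen reduces 8 recursive multiplications to 7 at each level.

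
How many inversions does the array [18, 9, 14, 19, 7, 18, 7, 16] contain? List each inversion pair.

Finding inversions in [18, 9, 14, 19, 7, 18, 7, 16]:

(0, 1): arr[0]=18 > arr[1]=9
(0, 2): arr[0]=18 > arr[2]=14
(0, 4): arr[0]=18 > arr[4]=7
(0, 6): arr[0]=18 > arr[6]=7
(0, 7): arr[0]=18 > arr[7]=16
(1, 4): arr[1]=9 > arr[4]=7
(1, 6): arr[1]=9 > arr[6]=7
(2, 4): arr[2]=14 > arr[4]=7
(2, 6): arr[2]=14 > arr[6]=7
(3, 4): arr[3]=19 > arr[4]=7
(3, 5): arr[3]=19 > arr[5]=18
(3, 6): arr[3]=19 > arr[6]=7
(3, 7): arr[3]=19 > arr[7]=16
(5, 6): arr[5]=18 > arr[6]=7
(5, 7): arr[5]=18 > arr[7]=16

Total inversions: 15

The array has 15 inversion(s): (0,1), (0,2), (0,4), (0,6), (0,7), (1,4), (1,6), (2,4), (2,6), (3,4), (3,5), (3,6), (3,7), (5,6), (5,7). Each pair (i,j) satisfies i < j and arr[i] > arr[j].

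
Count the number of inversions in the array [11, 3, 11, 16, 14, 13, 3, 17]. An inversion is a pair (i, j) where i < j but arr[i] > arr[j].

Finding inversions in [11, 3, 11, 16, 14, 13, 3, 17]:

(0, 1): arr[0]=11 > arr[1]=3
(0, 6): arr[0]=11 > arr[6]=3
(2, 6): arr[2]=11 > arr[6]=3
(3, 4): arr[3]=16 > arr[4]=14
(3, 5): arr[3]=16 > arr[5]=13
(3, 6): arr[3]=16 > arr[6]=3
(4, 5): arr[4]=14 > arr[5]=13
(4, 6): arr[4]=14 > arr[6]=3
(5, 6): arr[5]=13 > arr[6]=3

Total inversions: 9

The array has 9 inversion(s): (0,1), (0,6), (2,6), (3,4), (3,5), (3,6), (4,5), (4,6), (5,6). Each pair (i,j) satisfies i < j and arr[i] > arr[j].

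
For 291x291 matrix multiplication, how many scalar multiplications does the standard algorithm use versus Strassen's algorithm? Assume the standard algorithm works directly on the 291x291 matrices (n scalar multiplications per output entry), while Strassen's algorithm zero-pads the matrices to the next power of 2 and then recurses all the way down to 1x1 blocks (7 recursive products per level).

Matrix multiplication for 291x291 matrices:

Strassen's algorithm requires power-of-2 dimensions. Pad 291x291 to 512x512 (next power of 2).

Standard algorithm: 291^3 = 24642171 multiplications
Strassen's algorithm: 7^(log2(512)) = 7^9 = 40353607 multiplications
Difference: 24642171 - 40353607 = -15711436 (Strassen uses MORE here due to padding overhead — for small or just-over-power-of-2 n, padding can outweigh the per-level savings)

Standard: 24642171 multiplications (291^3). Strassen: 40353607 multiplications (7^9, after padding to 512x512). Strassen reduces 8 recursive multiplications to 7 at each level.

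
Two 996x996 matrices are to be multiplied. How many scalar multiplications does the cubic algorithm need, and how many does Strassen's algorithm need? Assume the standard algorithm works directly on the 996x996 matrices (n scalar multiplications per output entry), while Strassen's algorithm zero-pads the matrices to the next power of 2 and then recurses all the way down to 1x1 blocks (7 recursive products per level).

Matrix multiplication for 996x996 matrices:

Strassen's algorithm requires power-of-2 dimensions. Pad 996x996 to 1024x1024 (next power of 2).

Standard algorithm: 996^3 = 988047936 multiplications
Strassen's algorithm: 7^(log2(1024)) = 7^10 = 282475249 multiplications
Savings: 988047936 - 282475249 = 705572687 multiplications

Standard: 988047936 multiplications (996^3). Strassen: 282475249 multiplications (7^10, after padding to 1024x1024). Strassen reduces 8 recursive multiplications to 7 at each level.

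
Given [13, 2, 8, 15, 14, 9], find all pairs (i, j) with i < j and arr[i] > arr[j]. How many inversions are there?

Finding inversions in [13, 2, 8, 15, 14, 9]:

(0, 1): arr[0]=13 > arr[1]=2
(0, 2): arr[0]=13 > arr[2]=8
(0, 5): arr[0]=13 > arr[5]=9
(3, 4): arr[3]=15 > arr[4]=14
(3, 5): arr[3]=15 > arr[5]=9
(4, 5): arr[4]=14 > arr[5]=9

Total inversions: 6

The array has 6 inversion(s): (0,1), (0,2), (0,5), (3,4), (3,5), (4,5). Each pair (i,j) satisfies i < j and arr[i] > arr[j].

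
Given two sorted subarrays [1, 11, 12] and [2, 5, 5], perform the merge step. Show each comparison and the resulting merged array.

Merging process:

Compare 1 vs 2: take 1 from left. Merged: [1]
Compare 11 vs 2: take 2 from right. Merged: [1, 2]
Compare 11 vs 5: take 5 from right. Merged: [1, 2, 5]
Compare 11 vs 5: take 5 from right. Merged: [1, 2, 5, 5]
Append remaining from left: [11, 12]. Merged: [1, 2, 5, 5, 11, 12]

Final merged array: [1, 2, 5, 5, 11, 12]
Total comparisons: 4

The merged array is [1, 2, 5, 5, 11, 12], requiring 4 comparisons. The merge step runs in O(n) time where n is the total number of elements.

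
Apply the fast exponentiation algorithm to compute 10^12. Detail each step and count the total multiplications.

Computing 10^12 by squaring (build up from 10^1; each line after the first costs one multiplication):

10^1 = 10
10^2 = (10^1)^2 = 10^2 = 100
10^3 = 10 * 10^2 = 10 * 100 = 1000
10^6 = (10^3)^2 = 1000^2 = 1000000
10^12 = (10^6)^2 = 1000000^2 = 1000000000000

Result: 1000000000000
Multiplications needed: 4 (4 lines after 10^1)

10^12 = 1000000000000. Using exponentiation by squaring, this requires 4 multiplications. The key idea: if the exponent is even, square the half-power; if odd, multiply by the base once.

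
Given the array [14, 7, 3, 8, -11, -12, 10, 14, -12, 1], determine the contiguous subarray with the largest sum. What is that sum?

Using Kadane's algorithm on [14, 7, 3, 8, -11, -12, 10, 14, -12, 1]:

Scanning through the array:
Position 1 (value 7): max_ending_here = 21, max_so_far = 21
Position 2 (value 3): max_ending_here = 24, max_so_far = 24
Position 3 (value 8): max_ending_here = 32, max_so_far = 32
Position 4 (value -11): max_ending_here = 21, max_so_far = 32
Position 5 (value -12): max_ending_here = 9, max_so_far = 32
Position 6 (value 10): max_ending_here = 19, max_so_far = 32
Position 7 (value 14): max_ending_here = 33, max_so_far = 33
Position 8 (value -12): max_ending_here = 21, max_so_far = 33
Position 9 (value 1): max_ending_here = 22, max_so_far = 33

Maximum subarray: [14, 7, 3, 8, -11, -12, 10, 14]
Maximum sum: 33

The maximum subarray is [14, 7, 3, 8, -11, -12, 10, 14] with sum 33. This subarray runs from index 0 to index 7.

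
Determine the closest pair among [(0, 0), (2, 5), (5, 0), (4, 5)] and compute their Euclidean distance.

Computing all pairwise distances among 4 points:

d((0, 0), (2, 5)) = 5.3852
d((0, 0), (5, 0)) = 5.0
d((0, 0), (4, 5)) = 6.4031
d((2, 5), (5, 0)) = 5.831
d((2, 5), (4, 5)) = 2.0 <-- minimum
d((5, 0), (4, 5)) = 5.099

Closest pair: (2, 5) and (4, 5) with distance 2.0

The closest pair is (2, 5) and (4, 5) with Euclidean distance 2.0. For 4 points, brute-force pairwise comparison is shown above. For large n, the divide-and-conquer algorithm (sort by x, recurse on halves, check the dividing strip) achieves O(n log n).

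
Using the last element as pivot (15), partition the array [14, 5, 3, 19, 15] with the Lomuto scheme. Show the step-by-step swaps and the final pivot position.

Lomuto partition with pivot = 15:

Initial array: [14, 5, 3, 19, 15]

arr[0]=14 <= 15: swap with position 0, array becomes [14, 5, 3, 19, 15]
arr[1]=5 <= 15: swap with position 1, array becomes [14, 5, 3, 19, 15]
arr[2]=3 <= 15: swap with position 2, array becomes [14, 5, 3, 19, 15]
arr[3]=19 > 15: no swap

Place pivot at position 3: [14, 5, 3, 15, 19]
Pivot position: 3

After partitioning with pivot 15, the array becomes [14, 5, 3, 15, 19]. The pivot is placed at index 3. All elements to the left of the pivot are <= 15, and all elements to the right are > 15.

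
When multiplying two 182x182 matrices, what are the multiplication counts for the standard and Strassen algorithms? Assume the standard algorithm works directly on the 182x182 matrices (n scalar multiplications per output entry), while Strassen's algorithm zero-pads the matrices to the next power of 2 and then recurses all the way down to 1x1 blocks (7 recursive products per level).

Matrix multiplication for 182x182 matrices:

Strassen's algorithm requires power-of-2 dimensions. Pad 182x182 to 256x256 (next power of 2).

Standard algorithm: 182^3 = 6028568 multiplications
Strassen's algorithm: 7^(log2(256)) = 7^8 = 5764801 multiplications
Savings: 6028568 - 5764801 = 263767 multiplications

Standard: 6028568 multiplications (182^3). Strassen: 5764801 multiplications (7^8, after padding to 256x256). Strassen reduces 8 recursive multiplications to 7 at each level.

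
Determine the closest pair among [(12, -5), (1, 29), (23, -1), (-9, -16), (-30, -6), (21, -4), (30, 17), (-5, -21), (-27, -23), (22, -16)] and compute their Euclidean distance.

Computing all pairwise distances among 10 points:

d((12, -5), (1, 29)) = 35.7351
d((12, -5), (23, -1)) = 11.7047
d((12, -5), (-9, -16)) = 23.7065
d((12, -5), (-30, -6)) = 42.0119
d((12, -5), (21, -4)) = 9.0554
d((12, -5), (30, 17)) = 28.4253
d((12, -5), (-5, -21)) = 23.3452
d((12, -5), (-27, -23)) = 42.9535
d((12, -5), (22, -16)) = 14.8661
d((1, 29), (23, -1)) = 37.2022
d((1, 29), (-9, -16)) = 46.0977
d((1, 29), (-30, -6)) = 46.7547
d((1, 29), (21, -4)) = 38.5876
d((1, 29), (30, 17)) = 31.3847
d((1, 29), (-5, -21)) = 50.3587
d((1, 29), (-27, -23)) = 59.0593
d((1, 29), (22, -16)) = 49.6588
d((23, -1), (-9, -16)) = 35.3412
d((23, -1), (-30, -6)) = 53.2353
d((23, -1), (21, -4)) = 3.6056 <-- minimum
d((23, -1), (30, 17)) = 19.3132
d((23, -1), (-5, -21)) = 34.4093
d((23, -1), (-27, -23)) = 54.626
d((23, -1), (22, -16)) = 15.0333
d((-9, -16), (-30, -6)) = 23.2594
d((-9, -16), (21, -4)) = 32.311
d((-9, -16), (30, 17)) = 51.0882
d((-9, -16), (-5, -21)) = 6.4031
d((-9, -16), (-27, -23)) = 19.3132
d((-9, -16), (22, -16)) = 31.0
d((-30, -6), (21, -4)) = 51.0392
d((-30, -6), (30, 17)) = 64.2573
d((-30, -6), (-5, -21)) = 29.1548
d((-30, -6), (-27, -23)) = 17.2627
d((-30, -6), (22, -16)) = 52.9528
d((21, -4), (30, 17)) = 22.8473
d((21, -4), (-5, -21)) = 31.0644
d((21, -4), (-27, -23)) = 51.6236
d((21, -4), (22, -16)) = 12.0416
d((30, 17), (-5, -21)) = 51.6624
d((30, 17), (-27, -23)) = 69.6348
d((30, 17), (22, -16)) = 33.9559
d((-5, -21), (-27, -23)) = 22.0907
d((-5, -21), (22, -16)) = 27.4591
d((-27, -23), (22, -16)) = 49.4975

Closest pair: (23, -1) and (21, -4) with distance 3.6056

The closest pair is (23, -1) and (21, -4) with Euclidean distance 3.6056. For 10 points, brute-force pairwise comparison is shown above. For large n, the divide-and-conquer algorithm (sort by x, recurse on halves, check the dividing strip) achieves O(n log n).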